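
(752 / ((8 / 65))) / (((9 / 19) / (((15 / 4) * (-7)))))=-2031575 / 6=-338595.83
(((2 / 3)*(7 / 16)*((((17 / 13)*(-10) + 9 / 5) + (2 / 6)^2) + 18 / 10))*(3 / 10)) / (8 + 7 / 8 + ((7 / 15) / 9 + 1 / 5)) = -115059 / 1281410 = -0.09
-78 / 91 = -6 / 7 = -0.86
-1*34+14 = -20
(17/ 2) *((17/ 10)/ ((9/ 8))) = 578/ 45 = 12.84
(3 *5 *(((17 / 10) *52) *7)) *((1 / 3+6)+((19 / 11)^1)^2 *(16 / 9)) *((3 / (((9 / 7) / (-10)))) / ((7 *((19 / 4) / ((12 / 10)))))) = -33019168 / 363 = -90961.90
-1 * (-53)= 53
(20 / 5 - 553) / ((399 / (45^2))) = -370575 / 133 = -2786.28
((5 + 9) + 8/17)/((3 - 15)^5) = -41/705024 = -0.00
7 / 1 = 7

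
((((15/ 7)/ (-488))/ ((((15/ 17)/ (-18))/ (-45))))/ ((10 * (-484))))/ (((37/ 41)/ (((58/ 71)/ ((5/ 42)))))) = 4911759/ 775595480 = 0.01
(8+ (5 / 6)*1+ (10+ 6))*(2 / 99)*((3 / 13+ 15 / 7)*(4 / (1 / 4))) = 19072 / 1001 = 19.05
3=3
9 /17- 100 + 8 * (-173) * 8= -189915 /17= -11171.47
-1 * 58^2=-3364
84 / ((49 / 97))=166.29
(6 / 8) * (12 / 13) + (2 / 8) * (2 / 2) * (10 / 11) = 263 / 286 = 0.92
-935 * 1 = -935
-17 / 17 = -1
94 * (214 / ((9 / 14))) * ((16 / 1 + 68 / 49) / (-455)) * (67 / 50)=-382767248 / 238875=-1602.37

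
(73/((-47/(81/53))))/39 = -1971/32383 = -0.06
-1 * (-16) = 16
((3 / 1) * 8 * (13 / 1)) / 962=12 / 37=0.32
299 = 299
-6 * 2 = -12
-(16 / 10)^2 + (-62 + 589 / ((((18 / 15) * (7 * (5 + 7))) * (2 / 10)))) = -445331 / 12600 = -35.34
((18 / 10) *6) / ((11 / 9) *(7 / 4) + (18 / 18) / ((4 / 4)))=1944 / 565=3.44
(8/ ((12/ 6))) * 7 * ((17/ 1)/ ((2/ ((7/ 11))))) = 1666/ 11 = 151.45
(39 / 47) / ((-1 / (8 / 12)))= -26 / 47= -0.55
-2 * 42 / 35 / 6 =-0.40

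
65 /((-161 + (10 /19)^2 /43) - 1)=-0.40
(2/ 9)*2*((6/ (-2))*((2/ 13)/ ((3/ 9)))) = -0.62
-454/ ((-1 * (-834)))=-227/ 417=-0.54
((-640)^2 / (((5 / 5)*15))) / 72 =10240 / 27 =379.26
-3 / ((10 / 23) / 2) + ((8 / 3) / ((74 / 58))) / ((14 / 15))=-14971 / 1295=-11.56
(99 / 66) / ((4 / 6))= 9 / 4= 2.25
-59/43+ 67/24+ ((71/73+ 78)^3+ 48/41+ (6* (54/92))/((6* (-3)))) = 186462471538927123/378582007992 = 492528.61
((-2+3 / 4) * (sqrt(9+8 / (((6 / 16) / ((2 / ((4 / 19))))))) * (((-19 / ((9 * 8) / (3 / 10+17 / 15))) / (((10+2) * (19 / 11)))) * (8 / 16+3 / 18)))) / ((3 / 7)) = 3311 * sqrt(1905) / 279936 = 0.52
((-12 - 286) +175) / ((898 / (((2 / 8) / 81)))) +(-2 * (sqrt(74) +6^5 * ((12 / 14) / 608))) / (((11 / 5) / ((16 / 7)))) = -22624847401 / 993213144 - 160 * sqrt(74) / 77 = -40.65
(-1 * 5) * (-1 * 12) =60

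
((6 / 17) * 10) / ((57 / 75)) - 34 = -9482 / 323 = -29.36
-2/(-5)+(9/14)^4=109637/192080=0.57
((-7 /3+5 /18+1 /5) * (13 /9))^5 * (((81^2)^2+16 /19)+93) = -19722580839675982064413591 /3312445180950000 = -5954085203.61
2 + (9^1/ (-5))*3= -17/ 5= -3.40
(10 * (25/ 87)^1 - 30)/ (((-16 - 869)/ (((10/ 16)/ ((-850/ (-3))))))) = 1/ 14790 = 0.00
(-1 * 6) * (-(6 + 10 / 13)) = 528 / 13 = 40.62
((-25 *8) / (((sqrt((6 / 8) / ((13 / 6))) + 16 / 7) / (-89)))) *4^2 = 165867520 / 1243 - 8373120 *sqrt(26) / 1243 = 99093.18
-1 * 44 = -44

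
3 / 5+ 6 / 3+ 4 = 33 / 5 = 6.60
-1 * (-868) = 868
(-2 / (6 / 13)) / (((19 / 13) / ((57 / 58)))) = -169 / 58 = -2.91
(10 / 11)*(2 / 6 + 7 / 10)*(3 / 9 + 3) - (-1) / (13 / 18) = 5812 / 1287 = 4.52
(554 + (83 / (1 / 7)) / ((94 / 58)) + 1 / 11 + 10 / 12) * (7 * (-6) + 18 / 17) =-328675444 / 8789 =-37396.23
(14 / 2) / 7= 1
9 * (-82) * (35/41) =-630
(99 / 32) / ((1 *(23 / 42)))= 2079 / 368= 5.65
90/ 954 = 5/ 53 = 0.09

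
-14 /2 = -7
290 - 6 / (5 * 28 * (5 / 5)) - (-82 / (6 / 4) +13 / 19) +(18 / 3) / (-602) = 59008007 / 171570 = 343.93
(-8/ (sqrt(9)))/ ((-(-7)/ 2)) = -0.76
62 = 62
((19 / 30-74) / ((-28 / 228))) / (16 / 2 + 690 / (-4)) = -41819 / 11515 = -3.63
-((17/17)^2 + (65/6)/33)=-1.33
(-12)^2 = 144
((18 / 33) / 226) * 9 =27 / 1243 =0.02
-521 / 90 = -5.79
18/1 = 18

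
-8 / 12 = -2 / 3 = -0.67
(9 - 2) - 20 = -13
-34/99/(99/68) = -2312/9801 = -0.24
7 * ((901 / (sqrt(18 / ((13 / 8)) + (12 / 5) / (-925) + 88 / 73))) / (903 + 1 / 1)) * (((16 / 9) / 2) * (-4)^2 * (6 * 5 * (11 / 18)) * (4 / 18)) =27750800 * sqrt(2365633562695) / 369993631977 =115.36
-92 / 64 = -23 / 16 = -1.44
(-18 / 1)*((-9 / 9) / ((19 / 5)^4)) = 11250 / 130321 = 0.09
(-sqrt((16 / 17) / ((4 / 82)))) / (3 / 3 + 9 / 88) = -176 * sqrt(1394) / 1649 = -3.98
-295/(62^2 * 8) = -295/30752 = -0.01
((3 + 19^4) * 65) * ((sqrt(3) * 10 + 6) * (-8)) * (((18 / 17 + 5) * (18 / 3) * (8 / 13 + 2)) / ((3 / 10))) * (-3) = 1502591304619.08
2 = 2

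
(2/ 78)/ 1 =1/ 39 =0.03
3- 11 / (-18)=65 / 18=3.61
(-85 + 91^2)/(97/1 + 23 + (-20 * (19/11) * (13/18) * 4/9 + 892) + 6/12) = 14605272/1784515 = 8.18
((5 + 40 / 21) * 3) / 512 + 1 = 3729 / 3584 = 1.04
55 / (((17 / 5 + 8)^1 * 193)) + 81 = 891356 / 11001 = 81.02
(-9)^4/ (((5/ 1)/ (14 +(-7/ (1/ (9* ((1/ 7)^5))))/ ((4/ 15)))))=881280081/ 48020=18352.35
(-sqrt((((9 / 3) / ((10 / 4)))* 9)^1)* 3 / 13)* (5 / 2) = -9* sqrt(30) / 26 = -1.90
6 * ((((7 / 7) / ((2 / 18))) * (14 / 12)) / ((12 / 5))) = 105 / 4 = 26.25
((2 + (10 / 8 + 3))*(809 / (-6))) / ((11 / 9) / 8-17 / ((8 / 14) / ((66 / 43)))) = 2609025 / 140899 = 18.52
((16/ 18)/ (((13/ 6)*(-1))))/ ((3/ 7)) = -112/ 117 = -0.96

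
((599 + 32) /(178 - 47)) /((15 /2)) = 1262 /1965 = 0.64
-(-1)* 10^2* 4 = 400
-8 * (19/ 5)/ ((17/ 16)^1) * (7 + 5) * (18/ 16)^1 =-32832/ 85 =-386.26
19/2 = 9.50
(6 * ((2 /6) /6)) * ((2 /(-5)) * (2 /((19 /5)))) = -4 /57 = -0.07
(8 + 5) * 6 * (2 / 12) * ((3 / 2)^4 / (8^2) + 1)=14365 / 1024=14.03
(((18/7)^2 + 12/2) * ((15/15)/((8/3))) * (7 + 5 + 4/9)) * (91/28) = 1339/7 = 191.29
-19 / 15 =-1.27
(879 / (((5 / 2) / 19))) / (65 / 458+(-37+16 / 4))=-15298116 / 75245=-203.31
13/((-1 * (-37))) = 13/37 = 0.35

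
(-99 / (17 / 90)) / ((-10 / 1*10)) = 891 / 170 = 5.24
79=79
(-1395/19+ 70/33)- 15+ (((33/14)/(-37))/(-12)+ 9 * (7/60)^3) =-112090456067/1299144000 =-86.28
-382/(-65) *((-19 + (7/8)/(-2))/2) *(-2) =59401/520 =114.23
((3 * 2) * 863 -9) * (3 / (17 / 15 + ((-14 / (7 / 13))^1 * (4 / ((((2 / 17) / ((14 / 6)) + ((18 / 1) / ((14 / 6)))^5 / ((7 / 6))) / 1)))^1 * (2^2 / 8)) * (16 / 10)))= 13725.68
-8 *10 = -80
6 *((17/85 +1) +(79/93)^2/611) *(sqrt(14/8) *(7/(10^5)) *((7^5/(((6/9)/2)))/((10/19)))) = 70945916588309 *sqrt(7)/2935855000000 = 63.94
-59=-59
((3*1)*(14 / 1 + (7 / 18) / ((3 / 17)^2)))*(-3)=-4291 / 18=-238.39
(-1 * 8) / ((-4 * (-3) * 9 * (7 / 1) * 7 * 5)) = -2 / 6615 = -0.00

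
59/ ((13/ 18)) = 81.69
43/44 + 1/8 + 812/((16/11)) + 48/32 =49355/88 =560.85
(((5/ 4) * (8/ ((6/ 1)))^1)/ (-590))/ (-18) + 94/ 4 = 149743/ 6372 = 23.50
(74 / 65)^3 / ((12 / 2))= 202612 / 823875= 0.25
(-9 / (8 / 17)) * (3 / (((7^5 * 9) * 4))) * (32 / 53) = -51 / 890771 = -0.00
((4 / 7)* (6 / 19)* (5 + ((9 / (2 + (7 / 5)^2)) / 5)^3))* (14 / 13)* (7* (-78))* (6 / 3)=-27336960 / 25289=-1080.98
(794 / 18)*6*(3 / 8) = 397 / 4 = 99.25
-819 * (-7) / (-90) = -637 / 10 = -63.70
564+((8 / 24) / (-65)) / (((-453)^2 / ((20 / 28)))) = 31596440147 / 56022057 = 564.00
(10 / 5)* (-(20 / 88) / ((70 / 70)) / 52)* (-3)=0.03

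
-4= -4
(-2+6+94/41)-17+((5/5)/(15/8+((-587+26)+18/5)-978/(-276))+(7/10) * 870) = 12456860470/20820743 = 598.29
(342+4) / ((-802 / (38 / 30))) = -3287 / 6015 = -0.55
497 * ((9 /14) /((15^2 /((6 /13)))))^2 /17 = 639 /12569375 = 0.00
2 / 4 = 0.50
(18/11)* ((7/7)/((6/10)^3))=250/33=7.58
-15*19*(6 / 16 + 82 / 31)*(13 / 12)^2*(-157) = 1887955615 / 11904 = 158598.42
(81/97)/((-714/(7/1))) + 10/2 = 16463/3298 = 4.99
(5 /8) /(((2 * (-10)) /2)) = -1 /16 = -0.06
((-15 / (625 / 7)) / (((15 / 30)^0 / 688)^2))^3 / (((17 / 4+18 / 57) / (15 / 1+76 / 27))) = -1329791088128857024233472 / 677734375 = -1962112498910590.19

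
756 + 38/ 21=15914/ 21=757.81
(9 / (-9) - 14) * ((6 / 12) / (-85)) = 3 / 34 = 0.09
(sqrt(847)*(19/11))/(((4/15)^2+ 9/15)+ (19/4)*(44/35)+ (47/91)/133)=51740325*sqrt(7)/18099373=7.56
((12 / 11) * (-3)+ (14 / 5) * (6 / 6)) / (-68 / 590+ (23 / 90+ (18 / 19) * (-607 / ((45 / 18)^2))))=2623140 / 509771603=0.01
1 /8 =0.12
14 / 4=7 / 2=3.50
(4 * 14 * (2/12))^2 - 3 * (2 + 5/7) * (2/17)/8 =86.99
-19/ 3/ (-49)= 19/ 147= 0.13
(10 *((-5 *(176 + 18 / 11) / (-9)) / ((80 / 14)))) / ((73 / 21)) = 239365 / 4818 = 49.68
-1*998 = -998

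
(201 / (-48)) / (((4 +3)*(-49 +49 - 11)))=67 / 1232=0.05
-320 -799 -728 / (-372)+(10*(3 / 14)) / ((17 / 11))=-12346970 / 11067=-1115.66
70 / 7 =10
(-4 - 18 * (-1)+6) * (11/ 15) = 44/ 3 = 14.67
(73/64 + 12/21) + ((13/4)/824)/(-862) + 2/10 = 47533691/24860080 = 1.91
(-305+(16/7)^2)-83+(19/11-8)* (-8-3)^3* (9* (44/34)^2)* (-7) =-12479728176/14161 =-881274.50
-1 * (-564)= 564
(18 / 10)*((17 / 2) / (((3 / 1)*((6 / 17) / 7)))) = 2023 / 20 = 101.15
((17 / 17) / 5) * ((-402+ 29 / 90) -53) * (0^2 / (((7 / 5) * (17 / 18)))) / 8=0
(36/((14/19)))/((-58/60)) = -50.54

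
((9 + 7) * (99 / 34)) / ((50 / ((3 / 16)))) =297 / 1700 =0.17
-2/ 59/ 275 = -2/ 16225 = -0.00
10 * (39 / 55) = 78 / 11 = 7.09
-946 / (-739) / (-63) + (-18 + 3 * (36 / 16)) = -2098849 / 186228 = -11.27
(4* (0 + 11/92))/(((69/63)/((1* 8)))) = 1848/529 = 3.49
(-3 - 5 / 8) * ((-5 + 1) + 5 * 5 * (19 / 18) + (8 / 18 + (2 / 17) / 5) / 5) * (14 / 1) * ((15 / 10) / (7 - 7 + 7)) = -4987739 / 20400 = -244.50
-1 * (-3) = 3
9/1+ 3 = 12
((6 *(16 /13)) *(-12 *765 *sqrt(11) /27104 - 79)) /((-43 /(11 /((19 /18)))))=495720 *sqrt(11) /817817+1501632 /10621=143.39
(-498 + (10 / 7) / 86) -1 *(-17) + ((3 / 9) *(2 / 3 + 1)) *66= -401218 / 903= -444.32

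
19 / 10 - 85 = -831 / 10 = -83.10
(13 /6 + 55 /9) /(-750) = -149 /13500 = -0.01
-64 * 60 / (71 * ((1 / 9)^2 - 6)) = 62208 / 6887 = 9.03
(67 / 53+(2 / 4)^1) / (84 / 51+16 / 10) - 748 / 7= -21772223 / 204792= -106.31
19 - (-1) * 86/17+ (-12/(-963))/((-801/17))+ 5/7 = 24.77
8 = 8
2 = 2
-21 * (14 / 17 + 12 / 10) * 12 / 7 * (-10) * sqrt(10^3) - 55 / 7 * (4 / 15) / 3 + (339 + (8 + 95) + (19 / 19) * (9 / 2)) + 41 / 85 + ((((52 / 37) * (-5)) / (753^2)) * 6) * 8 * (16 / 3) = 11141580673537 / 24965406270 + 123840 * sqrt(10) / 17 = 23482.54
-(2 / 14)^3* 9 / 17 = -9 / 5831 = -0.00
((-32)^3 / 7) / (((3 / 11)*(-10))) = 180224 / 105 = 1716.42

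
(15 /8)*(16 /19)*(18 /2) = 270 /19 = 14.21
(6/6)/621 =1/621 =0.00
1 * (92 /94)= 46 /47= 0.98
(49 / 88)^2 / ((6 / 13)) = 31213 / 46464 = 0.67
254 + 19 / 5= 1289 / 5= 257.80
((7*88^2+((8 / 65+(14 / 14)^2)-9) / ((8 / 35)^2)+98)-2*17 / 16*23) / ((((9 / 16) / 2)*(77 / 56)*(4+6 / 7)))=6365968 / 221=28805.29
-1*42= -42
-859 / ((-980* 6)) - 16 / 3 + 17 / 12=-22171 / 5880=-3.77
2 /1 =2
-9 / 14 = -0.64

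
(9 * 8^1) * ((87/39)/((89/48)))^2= 139511808/1338649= 104.22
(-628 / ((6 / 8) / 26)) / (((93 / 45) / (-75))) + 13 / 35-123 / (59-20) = 11143820754 / 14105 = 790061.73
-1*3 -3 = -6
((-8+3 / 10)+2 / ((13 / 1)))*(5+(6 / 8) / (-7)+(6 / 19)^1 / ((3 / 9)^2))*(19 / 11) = -100.82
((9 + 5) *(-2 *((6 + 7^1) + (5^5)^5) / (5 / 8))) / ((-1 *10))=33378601074218751456 / 25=1335144042968750058.24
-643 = -643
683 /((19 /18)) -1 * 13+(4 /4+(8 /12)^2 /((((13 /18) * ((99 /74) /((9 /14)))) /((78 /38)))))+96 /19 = 937362 /1463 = 640.71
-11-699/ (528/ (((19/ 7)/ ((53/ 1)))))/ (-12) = -8614645/ 783552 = -10.99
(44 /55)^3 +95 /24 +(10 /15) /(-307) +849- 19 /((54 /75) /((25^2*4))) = -65118.75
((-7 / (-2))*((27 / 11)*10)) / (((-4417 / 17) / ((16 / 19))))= -36720 / 131879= -0.28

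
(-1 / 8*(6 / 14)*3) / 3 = -3 / 56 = -0.05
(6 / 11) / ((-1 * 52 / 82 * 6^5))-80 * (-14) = 415134679 / 370656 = 1120.00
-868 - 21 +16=-873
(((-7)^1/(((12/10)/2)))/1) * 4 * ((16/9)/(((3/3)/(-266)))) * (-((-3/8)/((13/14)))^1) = 1042720/117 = 8912.14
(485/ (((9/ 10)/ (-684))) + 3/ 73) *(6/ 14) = -11531913/ 73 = -157971.41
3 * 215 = 645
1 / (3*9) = 1 / 27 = 0.04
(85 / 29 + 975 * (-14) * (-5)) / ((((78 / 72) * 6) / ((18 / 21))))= 23752020 / 2639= 9000.39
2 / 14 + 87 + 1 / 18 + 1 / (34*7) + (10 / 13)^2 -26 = 1597816 / 25857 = 61.79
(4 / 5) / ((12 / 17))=17 / 15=1.13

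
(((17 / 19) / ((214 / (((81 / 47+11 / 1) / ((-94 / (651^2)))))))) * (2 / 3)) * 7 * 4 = -20105684508 / 4490897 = -4476.99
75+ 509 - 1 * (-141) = 725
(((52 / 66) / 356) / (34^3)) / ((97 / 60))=65 / 1866212876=0.00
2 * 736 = 1472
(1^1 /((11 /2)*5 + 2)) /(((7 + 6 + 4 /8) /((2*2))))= 16 /1593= 0.01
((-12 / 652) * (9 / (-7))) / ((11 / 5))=135 / 12551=0.01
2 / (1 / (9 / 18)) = 1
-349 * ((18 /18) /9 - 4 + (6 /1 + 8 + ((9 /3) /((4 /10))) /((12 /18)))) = -268381 /36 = -7455.03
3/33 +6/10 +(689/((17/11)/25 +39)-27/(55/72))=-10053127/590810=-17.02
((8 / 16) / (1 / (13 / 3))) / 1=13 / 6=2.17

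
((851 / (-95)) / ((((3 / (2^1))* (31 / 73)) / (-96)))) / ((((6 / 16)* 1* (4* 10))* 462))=1987936 / 10204425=0.19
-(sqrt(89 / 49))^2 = -89 / 49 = -1.82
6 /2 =3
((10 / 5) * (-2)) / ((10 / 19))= -7.60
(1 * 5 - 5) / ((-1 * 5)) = 0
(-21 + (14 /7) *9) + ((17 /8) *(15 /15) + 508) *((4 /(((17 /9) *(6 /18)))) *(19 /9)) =232515 /34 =6838.68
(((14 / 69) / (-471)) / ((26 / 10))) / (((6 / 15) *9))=-175 / 3802383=-0.00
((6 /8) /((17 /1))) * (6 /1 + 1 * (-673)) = -2001 /68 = -29.43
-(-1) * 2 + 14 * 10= 142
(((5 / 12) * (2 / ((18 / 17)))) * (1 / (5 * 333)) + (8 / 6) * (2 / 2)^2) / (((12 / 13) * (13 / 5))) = 239845 / 431568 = 0.56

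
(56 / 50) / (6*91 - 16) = 14 / 6625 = 0.00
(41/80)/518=0.00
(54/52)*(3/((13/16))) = 648/169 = 3.83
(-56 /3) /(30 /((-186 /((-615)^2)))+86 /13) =22568 /73745877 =0.00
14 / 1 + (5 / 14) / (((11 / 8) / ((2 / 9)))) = 9742 / 693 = 14.06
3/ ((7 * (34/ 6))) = 0.08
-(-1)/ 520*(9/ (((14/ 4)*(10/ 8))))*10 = 0.04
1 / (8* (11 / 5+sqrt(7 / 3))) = 165 / 1504 - 25* sqrt(21) / 1504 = 0.03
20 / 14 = 10 / 7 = 1.43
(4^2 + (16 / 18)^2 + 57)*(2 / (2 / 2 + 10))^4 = 95632 / 1185921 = 0.08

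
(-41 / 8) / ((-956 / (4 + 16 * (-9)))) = -1435 / 1912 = -0.75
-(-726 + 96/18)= 2162/3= 720.67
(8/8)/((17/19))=19/17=1.12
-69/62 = -1.11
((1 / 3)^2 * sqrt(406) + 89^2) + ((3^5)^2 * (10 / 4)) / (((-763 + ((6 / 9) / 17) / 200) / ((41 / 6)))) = sqrt(406) / 9 + 25678335254 / 3891299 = 6601.15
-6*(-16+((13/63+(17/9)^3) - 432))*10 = 45014000/1701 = 26463.26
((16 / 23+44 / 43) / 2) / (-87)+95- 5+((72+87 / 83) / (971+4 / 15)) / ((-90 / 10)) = 9362199381025 / 104045518761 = 89.98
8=8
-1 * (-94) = 94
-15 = -15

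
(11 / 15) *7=77 / 15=5.13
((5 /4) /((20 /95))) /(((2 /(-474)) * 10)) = -4503 /32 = -140.72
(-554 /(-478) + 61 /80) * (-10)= -36739 /1912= -19.21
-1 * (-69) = 69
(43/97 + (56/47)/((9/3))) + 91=1256102/13677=91.84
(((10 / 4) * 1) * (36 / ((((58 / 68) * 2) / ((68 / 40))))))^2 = 6765201 / 841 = 8044.23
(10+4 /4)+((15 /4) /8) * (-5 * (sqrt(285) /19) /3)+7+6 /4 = 39 /2 - 25 * sqrt(285) /608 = 18.81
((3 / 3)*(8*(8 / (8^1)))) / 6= 4 / 3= 1.33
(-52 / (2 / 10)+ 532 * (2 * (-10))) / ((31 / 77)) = -839300 / 31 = -27074.19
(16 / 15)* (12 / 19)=0.67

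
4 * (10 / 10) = 4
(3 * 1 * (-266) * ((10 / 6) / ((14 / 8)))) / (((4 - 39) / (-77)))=-1672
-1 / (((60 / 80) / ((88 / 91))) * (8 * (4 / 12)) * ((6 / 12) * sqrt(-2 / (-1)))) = -44 * sqrt(2) / 91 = -0.68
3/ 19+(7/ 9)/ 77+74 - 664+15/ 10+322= -1001941/ 3762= -266.33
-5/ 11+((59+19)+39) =1282/ 11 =116.55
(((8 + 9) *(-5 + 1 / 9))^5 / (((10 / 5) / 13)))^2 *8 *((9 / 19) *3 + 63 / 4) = 671801067846371838033149162946560 / 7360989291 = 91265051651108540925759.26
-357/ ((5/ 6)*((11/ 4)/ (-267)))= 2287656/ 55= 41593.75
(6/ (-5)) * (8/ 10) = -24/ 25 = -0.96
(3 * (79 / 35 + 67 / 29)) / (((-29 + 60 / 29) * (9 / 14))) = -0.79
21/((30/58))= 203/5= 40.60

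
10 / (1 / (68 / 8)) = 85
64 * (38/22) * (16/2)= 9728/11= 884.36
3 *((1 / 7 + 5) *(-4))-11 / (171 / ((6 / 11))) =-24638 / 399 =-61.75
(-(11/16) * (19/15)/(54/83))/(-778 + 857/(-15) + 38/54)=17347/10814208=0.00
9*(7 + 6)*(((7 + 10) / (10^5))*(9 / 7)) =17901 / 700000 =0.03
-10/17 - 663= -11281/17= -663.59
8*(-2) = -16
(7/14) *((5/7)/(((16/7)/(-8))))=-5/4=-1.25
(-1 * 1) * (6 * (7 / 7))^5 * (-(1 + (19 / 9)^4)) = 4380224 / 27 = 162230.52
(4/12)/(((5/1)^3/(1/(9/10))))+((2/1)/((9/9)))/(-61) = -1228/41175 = -0.03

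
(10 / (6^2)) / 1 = 5 / 18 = 0.28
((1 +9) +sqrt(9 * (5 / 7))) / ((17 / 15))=45 * sqrt(35) / 119 +150 / 17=11.06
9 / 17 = 0.53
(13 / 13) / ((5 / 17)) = 3.40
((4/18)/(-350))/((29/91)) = -13/6525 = -0.00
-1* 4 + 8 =4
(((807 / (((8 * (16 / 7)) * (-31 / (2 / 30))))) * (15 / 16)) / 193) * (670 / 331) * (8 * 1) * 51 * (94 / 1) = -4536118755 / 126743872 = -35.79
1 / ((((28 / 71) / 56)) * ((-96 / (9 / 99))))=-71 / 528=-0.13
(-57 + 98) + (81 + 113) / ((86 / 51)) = 6710 / 43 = 156.05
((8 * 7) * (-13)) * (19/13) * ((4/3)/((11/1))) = -4256/33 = -128.97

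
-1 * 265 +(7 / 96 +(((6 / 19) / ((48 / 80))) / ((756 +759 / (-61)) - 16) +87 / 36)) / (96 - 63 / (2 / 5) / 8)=-1636854169529 / 6177568914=-264.97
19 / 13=1.46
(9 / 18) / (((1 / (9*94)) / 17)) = 7191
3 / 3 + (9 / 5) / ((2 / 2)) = 14 / 5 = 2.80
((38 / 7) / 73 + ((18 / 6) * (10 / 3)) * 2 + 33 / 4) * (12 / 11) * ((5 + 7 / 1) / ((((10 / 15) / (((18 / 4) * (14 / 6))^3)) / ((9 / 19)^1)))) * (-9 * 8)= -335026901790 / 15257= -21958897.67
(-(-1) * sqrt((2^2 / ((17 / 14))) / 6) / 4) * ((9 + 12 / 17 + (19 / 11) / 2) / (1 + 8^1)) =3953 * sqrt(357) / 343332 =0.22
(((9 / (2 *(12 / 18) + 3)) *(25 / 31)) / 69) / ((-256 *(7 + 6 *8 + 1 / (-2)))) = -225 / 129321088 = -0.00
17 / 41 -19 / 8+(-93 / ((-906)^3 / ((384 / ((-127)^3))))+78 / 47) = -98107081258365599 / 326163201328679784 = -0.30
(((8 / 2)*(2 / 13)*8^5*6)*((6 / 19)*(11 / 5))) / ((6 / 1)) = 17301504 / 1235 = 14009.31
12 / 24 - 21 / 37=-5 / 74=-0.07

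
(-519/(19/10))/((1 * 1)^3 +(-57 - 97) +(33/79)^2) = 5398465/3020316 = 1.79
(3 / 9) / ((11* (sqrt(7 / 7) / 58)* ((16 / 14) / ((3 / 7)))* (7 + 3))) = 29 / 440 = 0.07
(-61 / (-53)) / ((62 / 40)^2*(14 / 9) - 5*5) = -109800 / 2028469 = -0.05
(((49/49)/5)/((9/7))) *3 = 0.47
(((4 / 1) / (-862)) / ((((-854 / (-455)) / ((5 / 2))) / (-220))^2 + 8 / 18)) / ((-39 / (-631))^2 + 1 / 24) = -999244753650000 / 4353441611059877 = -0.23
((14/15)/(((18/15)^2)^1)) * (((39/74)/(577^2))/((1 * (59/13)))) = 0.00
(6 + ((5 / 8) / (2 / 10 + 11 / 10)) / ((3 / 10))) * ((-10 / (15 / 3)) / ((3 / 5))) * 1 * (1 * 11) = -32615 / 117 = -278.76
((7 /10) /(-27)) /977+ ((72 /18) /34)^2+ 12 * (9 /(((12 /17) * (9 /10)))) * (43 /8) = 139322135299 /152470620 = 913.76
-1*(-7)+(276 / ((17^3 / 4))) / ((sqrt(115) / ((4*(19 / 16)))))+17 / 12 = 228*sqrt(115) / 24565+101 / 12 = 8.52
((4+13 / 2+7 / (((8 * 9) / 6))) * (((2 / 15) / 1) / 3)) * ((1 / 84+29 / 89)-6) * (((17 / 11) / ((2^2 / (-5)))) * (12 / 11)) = 13672913 / 2326104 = 5.88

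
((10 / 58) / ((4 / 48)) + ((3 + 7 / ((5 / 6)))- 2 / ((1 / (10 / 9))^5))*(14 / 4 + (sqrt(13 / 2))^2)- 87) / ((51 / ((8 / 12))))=-967258 / 15411789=-0.06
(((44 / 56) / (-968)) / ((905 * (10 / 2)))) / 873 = -1 / 4866800400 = -0.00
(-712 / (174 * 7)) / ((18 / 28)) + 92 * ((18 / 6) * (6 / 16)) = 160657 / 1566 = 102.59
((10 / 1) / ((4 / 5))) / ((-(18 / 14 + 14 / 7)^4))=-60025 / 559682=-0.11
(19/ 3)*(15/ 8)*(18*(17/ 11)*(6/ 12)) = 14535/ 88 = 165.17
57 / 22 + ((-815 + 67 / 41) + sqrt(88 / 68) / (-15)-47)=-773713 / 902-sqrt(374) / 255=-857.85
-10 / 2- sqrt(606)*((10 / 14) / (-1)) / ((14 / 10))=-5 + 25*sqrt(606) / 49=7.56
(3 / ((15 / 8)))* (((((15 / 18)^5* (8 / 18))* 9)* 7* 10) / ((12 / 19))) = 415625 / 1458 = 285.07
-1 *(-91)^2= -8281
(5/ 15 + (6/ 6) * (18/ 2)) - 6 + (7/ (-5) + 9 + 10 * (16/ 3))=964/ 15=64.27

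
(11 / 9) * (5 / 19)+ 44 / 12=682 / 171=3.99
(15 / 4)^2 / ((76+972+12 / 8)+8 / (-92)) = 1725 / 128728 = 0.01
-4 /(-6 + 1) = 4 /5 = 0.80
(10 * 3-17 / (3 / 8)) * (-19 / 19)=46 / 3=15.33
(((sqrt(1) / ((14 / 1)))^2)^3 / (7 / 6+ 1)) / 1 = 3 / 48941984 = 0.00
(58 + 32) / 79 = 90 / 79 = 1.14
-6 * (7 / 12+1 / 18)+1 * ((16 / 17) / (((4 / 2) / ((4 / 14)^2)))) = -18967 / 4998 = -3.79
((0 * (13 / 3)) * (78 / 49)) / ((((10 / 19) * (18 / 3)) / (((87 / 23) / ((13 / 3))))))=0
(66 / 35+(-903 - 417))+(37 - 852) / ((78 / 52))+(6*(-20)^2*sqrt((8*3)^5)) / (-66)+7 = -460800*sqrt(6) / 11 - 194717 / 105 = -104465.80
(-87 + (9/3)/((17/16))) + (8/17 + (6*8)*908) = 739505/17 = 43500.29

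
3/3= 1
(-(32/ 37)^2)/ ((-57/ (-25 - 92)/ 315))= -12579840/ 26011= -483.64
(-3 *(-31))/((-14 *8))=-93/112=-0.83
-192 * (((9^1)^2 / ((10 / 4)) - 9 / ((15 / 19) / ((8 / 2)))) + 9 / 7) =80064 / 35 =2287.54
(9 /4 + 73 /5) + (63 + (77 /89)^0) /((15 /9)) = 55.25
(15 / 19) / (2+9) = 15 / 209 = 0.07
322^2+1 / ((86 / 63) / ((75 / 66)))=196171703 / 1892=103684.83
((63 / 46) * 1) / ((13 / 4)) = 126 / 299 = 0.42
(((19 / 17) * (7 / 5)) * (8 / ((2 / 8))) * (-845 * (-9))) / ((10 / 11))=35603568 / 85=418865.51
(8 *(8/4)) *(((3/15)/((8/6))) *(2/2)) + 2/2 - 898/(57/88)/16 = -23726/285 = -83.25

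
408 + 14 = 422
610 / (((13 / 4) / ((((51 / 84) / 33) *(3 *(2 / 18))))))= 10370 / 9009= 1.15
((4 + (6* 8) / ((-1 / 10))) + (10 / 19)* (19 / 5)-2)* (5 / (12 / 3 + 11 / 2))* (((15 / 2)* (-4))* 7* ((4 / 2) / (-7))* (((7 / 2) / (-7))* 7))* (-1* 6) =-5997600 / 19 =-315663.16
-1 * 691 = -691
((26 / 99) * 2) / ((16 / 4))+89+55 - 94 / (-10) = 75998 / 495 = 153.53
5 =5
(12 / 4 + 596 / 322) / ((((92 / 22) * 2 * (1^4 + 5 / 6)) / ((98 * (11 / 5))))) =68.21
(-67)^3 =-300763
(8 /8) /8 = 1 /8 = 0.12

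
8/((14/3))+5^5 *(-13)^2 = 3696887/7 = 528126.71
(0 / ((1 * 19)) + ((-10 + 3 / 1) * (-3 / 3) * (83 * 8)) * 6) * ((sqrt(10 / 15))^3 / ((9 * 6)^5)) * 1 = 581 * sqrt(6) / 43046721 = 0.00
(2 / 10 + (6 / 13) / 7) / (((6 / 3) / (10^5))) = 1210000 / 91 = 13296.70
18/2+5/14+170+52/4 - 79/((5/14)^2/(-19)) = 4186069/350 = 11960.20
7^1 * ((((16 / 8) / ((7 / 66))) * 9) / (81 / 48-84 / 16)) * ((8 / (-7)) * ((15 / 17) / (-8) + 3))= 2490048 / 2261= 1101.30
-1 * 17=-17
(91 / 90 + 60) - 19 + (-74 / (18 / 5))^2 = 376279 / 810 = 464.54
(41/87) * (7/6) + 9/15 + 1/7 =23617/18270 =1.29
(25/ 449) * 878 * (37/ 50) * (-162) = -5860.50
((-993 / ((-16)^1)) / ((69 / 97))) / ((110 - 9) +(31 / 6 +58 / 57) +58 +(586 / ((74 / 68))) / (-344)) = 970562503 / 1820140512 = 0.53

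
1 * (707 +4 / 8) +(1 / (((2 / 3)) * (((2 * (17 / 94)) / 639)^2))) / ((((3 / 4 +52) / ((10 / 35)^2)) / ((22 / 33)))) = 33091373813 / 5975942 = 5537.43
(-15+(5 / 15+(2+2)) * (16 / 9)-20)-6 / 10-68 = -12946 / 135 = -95.90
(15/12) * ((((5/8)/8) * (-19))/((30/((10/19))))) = -25/768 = -0.03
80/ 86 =40/ 43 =0.93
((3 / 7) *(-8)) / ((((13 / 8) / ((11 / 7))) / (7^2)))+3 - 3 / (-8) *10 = -8097 / 52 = -155.71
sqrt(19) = 4.36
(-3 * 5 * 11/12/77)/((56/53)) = -265/1568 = -0.17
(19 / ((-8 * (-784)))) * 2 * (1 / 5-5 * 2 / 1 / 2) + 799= 1565983 / 1960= 798.97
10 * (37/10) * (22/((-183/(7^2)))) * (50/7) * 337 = -96011300/183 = -524651.91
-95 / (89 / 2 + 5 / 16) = -1520 / 717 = -2.12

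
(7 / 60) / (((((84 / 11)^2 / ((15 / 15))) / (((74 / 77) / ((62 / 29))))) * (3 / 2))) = 11803 / 19686240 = 0.00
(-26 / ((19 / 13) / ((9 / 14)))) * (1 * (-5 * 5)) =38025 / 133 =285.90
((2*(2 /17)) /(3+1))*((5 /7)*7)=0.29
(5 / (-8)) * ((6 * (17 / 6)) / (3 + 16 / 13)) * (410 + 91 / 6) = -563771 / 528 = -1067.75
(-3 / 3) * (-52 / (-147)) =-52 / 147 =-0.35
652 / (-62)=-326 / 31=-10.52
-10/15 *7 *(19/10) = -133/15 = -8.87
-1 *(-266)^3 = 18821096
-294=-294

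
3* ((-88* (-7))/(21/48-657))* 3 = -8064/955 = -8.44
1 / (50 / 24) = 12 / 25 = 0.48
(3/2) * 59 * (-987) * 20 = -1746990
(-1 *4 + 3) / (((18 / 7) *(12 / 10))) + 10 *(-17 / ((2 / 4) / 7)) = -257075 / 108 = -2380.32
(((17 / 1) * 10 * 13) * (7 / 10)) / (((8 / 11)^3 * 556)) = 2059057 / 284672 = 7.23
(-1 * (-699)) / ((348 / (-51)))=-11883 / 116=-102.44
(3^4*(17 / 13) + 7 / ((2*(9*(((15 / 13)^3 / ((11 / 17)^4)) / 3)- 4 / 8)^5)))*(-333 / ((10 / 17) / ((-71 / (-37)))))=-26865378395340666988330895585026118059820562705976077 / 233481563661623746823316418014358105050942248870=-115064.24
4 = 4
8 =8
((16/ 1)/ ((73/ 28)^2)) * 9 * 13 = 1467648/ 5329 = 275.41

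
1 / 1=1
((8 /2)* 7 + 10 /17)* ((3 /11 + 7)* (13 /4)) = 126360 /187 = 675.72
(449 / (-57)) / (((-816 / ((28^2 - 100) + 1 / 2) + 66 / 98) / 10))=301193690 / 1983087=151.88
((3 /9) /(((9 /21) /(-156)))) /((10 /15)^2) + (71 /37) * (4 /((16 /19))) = -39055 /148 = -263.89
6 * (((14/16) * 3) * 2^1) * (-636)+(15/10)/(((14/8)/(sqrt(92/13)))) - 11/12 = -20032.64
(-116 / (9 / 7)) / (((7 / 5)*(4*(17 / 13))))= -1885 / 153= -12.32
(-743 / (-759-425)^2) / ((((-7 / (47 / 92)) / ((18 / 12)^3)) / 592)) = 942867 / 12199936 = 0.08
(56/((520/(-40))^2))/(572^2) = 7/6911762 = 0.00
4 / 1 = 4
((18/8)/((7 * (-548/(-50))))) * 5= 0.15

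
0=0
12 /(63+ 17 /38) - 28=-67052 /2411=-27.81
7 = 7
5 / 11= 0.45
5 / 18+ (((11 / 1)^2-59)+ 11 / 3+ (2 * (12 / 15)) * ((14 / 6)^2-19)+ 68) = 10103 / 90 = 112.26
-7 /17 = -0.41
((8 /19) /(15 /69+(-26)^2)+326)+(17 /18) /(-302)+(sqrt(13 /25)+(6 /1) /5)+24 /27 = sqrt(13) /5+1939036463 /5910140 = 328.81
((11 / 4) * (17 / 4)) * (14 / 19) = 1309 / 152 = 8.61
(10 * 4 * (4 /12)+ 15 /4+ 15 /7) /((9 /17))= 27455 /756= 36.32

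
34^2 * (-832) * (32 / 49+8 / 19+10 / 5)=-2752648704 / 931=-2956658.11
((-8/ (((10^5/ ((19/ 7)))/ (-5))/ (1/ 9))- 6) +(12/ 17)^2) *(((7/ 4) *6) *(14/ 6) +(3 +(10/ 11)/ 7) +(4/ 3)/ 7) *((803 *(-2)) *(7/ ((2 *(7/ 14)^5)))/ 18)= 1529478.40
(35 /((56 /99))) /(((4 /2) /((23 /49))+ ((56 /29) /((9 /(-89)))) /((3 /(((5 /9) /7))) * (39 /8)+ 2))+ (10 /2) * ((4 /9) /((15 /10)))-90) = -0.73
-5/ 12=-0.42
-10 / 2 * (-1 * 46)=230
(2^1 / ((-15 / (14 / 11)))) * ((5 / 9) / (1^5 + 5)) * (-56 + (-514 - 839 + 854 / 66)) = 644980 / 29403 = 21.94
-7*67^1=-469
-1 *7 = -7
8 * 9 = 72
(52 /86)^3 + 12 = 12.22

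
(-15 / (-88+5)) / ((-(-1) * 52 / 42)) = 0.15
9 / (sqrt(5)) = 9 * sqrt(5) / 5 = 4.02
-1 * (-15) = 15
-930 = -930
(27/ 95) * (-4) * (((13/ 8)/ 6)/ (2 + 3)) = -117/ 1900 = -0.06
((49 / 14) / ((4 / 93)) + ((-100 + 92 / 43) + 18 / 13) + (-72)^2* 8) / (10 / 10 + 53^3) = 185395253 / 665782416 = 0.28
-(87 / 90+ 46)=-1409 / 30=-46.97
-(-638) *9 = 5742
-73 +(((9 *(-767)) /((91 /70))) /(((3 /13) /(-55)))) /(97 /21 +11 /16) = 425094641 /1783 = 238415.39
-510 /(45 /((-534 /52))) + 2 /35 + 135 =114406 /455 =251.44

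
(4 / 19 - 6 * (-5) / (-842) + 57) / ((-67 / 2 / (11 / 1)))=-150172 / 7999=-18.77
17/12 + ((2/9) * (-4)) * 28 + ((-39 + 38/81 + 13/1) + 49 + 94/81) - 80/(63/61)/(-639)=205895/161028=1.28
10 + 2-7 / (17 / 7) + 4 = 223 / 17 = 13.12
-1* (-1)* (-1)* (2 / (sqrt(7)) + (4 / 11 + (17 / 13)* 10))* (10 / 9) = -19220 / 1287- 20* sqrt(7) / 63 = -15.77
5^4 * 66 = 41250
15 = 15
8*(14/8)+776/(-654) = 4190/327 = 12.81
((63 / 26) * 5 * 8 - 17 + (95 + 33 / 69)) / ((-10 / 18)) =-94401 / 299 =-315.72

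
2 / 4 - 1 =-1 / 2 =-0.50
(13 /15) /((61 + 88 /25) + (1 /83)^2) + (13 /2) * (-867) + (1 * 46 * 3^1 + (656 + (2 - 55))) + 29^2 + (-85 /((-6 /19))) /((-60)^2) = -4053.41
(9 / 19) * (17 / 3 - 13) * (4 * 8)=-2112 / 19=-111.16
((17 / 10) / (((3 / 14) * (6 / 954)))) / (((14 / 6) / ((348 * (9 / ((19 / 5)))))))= 8465796 / 19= 445568.21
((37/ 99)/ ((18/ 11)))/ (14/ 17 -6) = -629/ 14256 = -0.04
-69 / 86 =-0.80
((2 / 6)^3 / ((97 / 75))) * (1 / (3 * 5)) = 5 / 2619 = 0.00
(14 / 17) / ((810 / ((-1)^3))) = -7 / 6885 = -0.00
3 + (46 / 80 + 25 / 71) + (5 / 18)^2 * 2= 938893 / 230040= 4.08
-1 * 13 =-13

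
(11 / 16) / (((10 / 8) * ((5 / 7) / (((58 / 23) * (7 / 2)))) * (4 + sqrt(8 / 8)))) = 15631 / 11500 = 1.36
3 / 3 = 1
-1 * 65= -65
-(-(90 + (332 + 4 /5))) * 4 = 8456 /5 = 1691.20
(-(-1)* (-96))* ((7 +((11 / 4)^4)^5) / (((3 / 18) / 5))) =-30273750118311363163485 / 17179869184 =-1762164181465.71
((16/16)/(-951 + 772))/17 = -1/3043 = -0.00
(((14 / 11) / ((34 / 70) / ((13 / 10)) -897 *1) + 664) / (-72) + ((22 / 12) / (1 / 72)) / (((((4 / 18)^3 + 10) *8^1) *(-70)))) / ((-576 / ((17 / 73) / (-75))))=-1297212034281773 / 26027148964791744000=-0.00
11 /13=0.85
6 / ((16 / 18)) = 27 / 4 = 6.75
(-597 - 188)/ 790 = -157/ 158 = -0.99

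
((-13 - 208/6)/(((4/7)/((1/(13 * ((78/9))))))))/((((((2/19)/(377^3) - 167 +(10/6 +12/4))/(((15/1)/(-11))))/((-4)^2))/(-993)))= 98.81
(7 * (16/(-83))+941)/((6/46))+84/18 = 1794955/249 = 7208.65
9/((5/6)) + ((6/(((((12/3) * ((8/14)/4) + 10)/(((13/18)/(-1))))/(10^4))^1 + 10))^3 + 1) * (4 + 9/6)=2058290097607096330969/117693771824054989630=17.49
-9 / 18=-1 / 2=-0.50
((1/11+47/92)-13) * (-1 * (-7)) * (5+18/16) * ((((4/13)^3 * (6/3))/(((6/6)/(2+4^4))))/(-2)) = 2220668436/555841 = 3995.15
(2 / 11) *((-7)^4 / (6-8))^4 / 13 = 33232930569601 / 1144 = 29049764483.92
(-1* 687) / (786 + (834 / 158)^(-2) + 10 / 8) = -477846972 / 547601425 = -0.87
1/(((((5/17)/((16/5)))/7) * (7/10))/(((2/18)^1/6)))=272/135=2.01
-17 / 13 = -1.31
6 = 6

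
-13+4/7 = -87/7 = -12.43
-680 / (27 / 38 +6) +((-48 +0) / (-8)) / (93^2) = -292142 / 2883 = -101.33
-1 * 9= -9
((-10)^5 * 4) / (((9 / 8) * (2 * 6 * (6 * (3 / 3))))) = -400000 / 81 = -4938.27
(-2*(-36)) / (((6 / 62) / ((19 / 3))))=4712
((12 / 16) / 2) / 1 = 3 / 8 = 0.38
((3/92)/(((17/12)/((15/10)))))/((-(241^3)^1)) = -27/10946061422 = -0.00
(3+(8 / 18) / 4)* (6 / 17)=56 / 51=1.10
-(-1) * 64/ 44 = 16/ 11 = 1.45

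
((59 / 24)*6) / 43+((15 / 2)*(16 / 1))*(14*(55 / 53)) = 15895927 / 9116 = 1743.74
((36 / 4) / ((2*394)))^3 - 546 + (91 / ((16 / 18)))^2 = 9934.64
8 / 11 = 0.73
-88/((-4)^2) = -11/2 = -5.50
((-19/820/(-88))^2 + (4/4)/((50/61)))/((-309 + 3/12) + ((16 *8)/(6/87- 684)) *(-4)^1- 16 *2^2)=-62998936437381/19209582271686400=-0.00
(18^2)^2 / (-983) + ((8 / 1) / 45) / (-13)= -61418824 / 575055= -106.81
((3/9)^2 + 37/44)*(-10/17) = -1885/3366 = -0.56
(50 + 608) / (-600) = -329 / 300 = -1.10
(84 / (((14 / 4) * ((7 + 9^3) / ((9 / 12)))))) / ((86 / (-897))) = -351 / 1376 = -0.26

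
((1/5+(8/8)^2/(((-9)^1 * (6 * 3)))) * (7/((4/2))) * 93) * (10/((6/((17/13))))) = 137.51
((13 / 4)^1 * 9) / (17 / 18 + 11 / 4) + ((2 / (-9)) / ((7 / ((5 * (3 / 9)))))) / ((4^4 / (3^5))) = 133929 / 17024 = 7.87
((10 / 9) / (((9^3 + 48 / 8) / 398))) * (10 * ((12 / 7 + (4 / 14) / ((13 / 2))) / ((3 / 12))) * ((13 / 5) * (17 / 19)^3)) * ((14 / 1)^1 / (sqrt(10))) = 1001151488 * sqrt(10) / 9074457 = 348.88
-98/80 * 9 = -441/40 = -11.02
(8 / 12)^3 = 8 / 27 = 0.30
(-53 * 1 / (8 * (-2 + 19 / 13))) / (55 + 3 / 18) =2067 / 9268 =0.22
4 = 4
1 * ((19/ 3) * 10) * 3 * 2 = 380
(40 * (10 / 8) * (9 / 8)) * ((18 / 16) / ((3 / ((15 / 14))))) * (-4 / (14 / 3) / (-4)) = 30375 / 6272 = 4.84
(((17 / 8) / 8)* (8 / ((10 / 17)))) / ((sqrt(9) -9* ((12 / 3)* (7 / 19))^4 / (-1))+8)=37662769 / 557234800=0.07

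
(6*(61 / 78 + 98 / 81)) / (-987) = -0.01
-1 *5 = -5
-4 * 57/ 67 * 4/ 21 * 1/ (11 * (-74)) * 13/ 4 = 494/ 190883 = 0.00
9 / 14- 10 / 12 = -4 / 21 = -0.19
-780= -780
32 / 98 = 16 / 49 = 0.33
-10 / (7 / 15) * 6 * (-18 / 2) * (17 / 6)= 22950 / 7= 3278.57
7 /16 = 0.44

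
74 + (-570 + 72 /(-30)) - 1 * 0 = -2492 /5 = -498.40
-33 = -33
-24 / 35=-0.69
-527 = -527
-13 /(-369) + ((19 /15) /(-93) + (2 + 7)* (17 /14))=10.95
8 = 8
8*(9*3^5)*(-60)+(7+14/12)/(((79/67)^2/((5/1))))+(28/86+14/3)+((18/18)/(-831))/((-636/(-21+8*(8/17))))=-2531077848831152093/2411180368236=-1049725.64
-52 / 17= -3.06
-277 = -277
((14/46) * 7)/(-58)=-49/1334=-0.04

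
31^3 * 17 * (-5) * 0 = 0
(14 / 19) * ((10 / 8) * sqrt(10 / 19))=35 * sqrt(190) / 722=0.67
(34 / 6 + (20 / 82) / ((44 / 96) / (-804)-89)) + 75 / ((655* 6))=62903514547 / 11068696446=5.68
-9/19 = -0.47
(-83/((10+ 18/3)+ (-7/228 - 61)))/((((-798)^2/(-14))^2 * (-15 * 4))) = -83/5590047001140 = -0.00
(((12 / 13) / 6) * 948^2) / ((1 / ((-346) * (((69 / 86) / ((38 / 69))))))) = -740220245712 / 10621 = -69694025.58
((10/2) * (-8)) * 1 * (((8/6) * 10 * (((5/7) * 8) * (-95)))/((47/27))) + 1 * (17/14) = 109440799/658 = 166323.40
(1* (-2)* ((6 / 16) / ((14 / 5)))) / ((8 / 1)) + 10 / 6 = 2195 / 1344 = 1.63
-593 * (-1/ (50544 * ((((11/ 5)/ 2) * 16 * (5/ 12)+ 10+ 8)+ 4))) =593/ 1482624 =0.00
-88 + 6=-82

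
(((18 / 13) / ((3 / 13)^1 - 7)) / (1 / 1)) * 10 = -45 / 22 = -2.05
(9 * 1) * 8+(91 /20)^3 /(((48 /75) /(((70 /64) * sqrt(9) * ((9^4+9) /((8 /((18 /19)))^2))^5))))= 3206339875409.47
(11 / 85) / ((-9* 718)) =-0.00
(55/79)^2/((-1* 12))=-3025/74892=-0.04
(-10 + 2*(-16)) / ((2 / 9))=-189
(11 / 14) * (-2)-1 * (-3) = 10 / 7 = 1.43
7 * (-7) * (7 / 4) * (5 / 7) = -245 / 4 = -61.25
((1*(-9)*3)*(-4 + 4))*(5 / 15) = 0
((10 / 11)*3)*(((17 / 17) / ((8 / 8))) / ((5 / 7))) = 42 / 11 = 3.82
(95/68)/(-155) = -19/2108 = -0.01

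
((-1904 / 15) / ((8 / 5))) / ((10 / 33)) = -1309 / 5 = -261.80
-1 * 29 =-29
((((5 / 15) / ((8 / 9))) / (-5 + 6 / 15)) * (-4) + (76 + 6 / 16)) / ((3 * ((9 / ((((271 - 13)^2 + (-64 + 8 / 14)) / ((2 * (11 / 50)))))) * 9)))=622126700 / 13041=47705.44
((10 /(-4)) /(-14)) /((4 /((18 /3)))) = 15 /56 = 0.27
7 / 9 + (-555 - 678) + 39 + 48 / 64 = -42929 / 36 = -1192.47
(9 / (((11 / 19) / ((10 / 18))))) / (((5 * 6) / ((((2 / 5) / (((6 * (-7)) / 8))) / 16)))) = -19 / 13860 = -0.00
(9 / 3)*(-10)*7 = -210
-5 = -5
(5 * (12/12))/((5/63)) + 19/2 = 72.50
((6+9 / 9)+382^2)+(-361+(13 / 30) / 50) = 218355013 / 1500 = 145570.01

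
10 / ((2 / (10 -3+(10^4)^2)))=500000035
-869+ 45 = -824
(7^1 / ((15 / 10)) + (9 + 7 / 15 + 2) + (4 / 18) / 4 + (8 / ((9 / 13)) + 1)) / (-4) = -2587 / 360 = -7.19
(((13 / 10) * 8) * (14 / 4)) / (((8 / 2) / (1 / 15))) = 91 / 150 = 0.61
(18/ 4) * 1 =9/ 2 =4.50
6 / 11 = 0.55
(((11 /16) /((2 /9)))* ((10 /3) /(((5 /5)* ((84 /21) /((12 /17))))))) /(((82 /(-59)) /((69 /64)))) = -2015145 /1427456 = -1.41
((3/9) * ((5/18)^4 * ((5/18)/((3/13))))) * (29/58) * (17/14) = 690625/476171136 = 0.00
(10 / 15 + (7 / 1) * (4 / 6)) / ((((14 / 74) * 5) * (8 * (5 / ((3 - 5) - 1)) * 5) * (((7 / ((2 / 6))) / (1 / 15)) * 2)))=-37 / 275625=-0.00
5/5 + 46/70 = 58/35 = 1.66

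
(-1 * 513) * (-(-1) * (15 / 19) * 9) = -3645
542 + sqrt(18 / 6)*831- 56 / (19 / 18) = 9290 / 19 + 831*sqrt(3) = 1928.28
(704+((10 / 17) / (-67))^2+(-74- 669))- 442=-624011301 / 1297321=-481.00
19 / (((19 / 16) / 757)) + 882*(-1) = 11230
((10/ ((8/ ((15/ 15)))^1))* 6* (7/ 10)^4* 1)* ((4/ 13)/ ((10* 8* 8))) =7203/ 8320000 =0.00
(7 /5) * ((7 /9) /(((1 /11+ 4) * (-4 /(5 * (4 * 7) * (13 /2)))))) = -49049 /810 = -60.55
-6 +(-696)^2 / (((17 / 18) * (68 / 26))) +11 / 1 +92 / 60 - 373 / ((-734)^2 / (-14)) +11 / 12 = 196120.51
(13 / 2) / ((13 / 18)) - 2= 7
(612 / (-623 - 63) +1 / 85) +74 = 2131803 / 29155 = 73.12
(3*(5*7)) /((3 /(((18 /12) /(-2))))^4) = 105 /256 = 0.41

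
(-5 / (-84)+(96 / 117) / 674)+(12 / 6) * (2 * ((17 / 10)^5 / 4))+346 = 360.26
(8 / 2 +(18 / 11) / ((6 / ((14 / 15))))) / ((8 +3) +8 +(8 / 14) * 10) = 1638 / 9515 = 0.17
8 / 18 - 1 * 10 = -86 / 9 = -9.56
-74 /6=-37 /3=-12.33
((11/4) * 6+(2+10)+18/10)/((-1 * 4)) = -303/40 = -7.58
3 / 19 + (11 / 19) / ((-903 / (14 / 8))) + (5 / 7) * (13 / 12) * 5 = 69071 / 17157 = 4.03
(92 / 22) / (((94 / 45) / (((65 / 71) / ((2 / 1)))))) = 67275 / 73414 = 0.92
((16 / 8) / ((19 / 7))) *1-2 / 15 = 172 / 285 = 0.60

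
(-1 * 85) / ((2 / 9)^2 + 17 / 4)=-27540 / 1393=-19.77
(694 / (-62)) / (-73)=347 / 2263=0.15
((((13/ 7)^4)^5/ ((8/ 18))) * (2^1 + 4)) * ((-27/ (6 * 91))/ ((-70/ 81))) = 28774977075459905796455391/ 156392841943319521960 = 183991.65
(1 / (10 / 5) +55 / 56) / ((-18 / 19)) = -1577 / 1008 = -1.56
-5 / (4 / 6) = -15 / 2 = -7.50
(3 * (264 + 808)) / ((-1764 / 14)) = -536 / 21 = -25.52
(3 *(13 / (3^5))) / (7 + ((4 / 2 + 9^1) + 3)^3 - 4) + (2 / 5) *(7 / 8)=1557809 / 4450140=0.35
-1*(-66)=66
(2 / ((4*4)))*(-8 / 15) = -1 / 15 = -0.07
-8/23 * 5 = -40/23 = -1.74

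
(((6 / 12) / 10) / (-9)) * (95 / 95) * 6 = -1 / 30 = -0.03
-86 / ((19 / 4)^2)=-1376 / 361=-3.81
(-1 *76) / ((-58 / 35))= 1330 / 29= 45.86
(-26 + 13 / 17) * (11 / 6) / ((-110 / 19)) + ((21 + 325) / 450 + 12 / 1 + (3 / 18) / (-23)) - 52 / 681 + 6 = 2130950359 / 79881300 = 26.68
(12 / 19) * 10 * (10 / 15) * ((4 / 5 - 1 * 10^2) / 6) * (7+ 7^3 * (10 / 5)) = -916608 / 19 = -48242.53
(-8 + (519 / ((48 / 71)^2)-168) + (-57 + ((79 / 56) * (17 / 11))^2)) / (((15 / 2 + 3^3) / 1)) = 4131324209 / 157094784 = 26.30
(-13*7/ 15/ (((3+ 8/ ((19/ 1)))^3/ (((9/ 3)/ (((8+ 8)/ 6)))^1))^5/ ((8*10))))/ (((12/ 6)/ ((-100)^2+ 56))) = -2629230275172096737634190383/ 61521506026551390625000000000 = -0.04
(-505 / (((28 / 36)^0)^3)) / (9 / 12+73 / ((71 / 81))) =-28684 / 4773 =-6.01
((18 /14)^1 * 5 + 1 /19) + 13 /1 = 2591 /133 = 19.48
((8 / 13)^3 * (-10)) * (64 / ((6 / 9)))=-223.72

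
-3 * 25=-75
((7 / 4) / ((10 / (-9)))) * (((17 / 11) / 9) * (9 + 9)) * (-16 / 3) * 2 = 2856 / 55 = 51.93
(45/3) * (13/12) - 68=-207/4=-51.75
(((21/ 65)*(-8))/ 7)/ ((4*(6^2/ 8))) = -4/ 195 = -0.02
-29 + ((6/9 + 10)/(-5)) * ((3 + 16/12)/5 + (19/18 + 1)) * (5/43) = -172553/5805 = -29.72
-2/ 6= -1/ 3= -0.33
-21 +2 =-19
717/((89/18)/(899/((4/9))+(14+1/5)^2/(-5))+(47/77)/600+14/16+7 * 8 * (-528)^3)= -12312847822275/141556283154629373803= -0.00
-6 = -6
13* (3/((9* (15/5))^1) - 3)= -338/9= -37.56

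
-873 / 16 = -54.56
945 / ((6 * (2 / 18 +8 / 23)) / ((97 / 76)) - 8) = -6324885 / 39104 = -161.75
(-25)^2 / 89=625 / 89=7.02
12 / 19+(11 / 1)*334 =69818 / 19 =3674.63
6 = 6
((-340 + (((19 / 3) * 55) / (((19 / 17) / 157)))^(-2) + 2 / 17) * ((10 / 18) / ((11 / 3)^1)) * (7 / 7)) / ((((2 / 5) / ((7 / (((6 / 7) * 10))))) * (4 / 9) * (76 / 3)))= -1076634958809627 / 115294549842560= -9.34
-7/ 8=-0.88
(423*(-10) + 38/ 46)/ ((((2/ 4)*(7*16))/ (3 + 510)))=-49900023/ 1288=-38742.25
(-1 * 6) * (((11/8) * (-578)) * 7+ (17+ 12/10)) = 332703/10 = 33270.30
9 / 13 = 0.69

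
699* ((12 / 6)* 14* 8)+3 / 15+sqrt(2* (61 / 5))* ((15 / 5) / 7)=3* sqrt(610) / 35+782881 / 5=156578.32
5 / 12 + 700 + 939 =1639.42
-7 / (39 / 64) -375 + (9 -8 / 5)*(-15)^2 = 49862 / 39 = 1278.51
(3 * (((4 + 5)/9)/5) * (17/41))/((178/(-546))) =-13923/18245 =-0.76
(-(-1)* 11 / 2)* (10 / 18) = 55 / 18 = 3.06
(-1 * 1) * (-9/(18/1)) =1/2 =0.50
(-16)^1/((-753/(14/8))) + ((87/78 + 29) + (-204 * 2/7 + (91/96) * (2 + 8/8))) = -25.29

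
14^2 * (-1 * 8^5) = -6422528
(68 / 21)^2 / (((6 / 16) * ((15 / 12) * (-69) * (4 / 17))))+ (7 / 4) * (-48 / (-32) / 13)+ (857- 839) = 798629599 / 47469240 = 16.82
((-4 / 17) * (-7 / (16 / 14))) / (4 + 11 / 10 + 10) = 0.10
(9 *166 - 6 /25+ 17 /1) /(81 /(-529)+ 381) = 19979801 /5036700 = 3.97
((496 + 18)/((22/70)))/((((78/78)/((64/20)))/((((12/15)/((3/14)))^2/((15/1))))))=180533248/37125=4862.85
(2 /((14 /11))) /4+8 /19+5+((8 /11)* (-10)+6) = 4.54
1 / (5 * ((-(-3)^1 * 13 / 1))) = 1 / 195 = 0.01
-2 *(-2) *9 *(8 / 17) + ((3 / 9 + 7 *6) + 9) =68.27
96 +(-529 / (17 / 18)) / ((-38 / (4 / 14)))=226578 / 2261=100.21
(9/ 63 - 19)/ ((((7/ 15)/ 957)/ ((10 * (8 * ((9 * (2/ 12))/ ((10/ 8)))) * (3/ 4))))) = -136429920/ 49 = -2784284.08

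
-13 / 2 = -6.50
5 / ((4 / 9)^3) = 3645 / 64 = 56.95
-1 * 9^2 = -81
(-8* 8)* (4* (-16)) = 4096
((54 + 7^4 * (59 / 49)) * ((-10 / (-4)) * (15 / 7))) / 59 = 220875 / 826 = 267.40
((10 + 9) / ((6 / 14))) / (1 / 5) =665 / 3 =221.67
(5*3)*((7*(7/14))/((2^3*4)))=105/64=1.64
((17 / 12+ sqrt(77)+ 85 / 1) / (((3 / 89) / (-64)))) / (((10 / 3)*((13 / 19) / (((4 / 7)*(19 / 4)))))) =-266542184 / 1365 - 1028128*sqrt(77) / 455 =-215097.10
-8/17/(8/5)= -5/17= -0.29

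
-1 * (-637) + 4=641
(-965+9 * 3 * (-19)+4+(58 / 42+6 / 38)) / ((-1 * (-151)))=-587512 / 60249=-9.75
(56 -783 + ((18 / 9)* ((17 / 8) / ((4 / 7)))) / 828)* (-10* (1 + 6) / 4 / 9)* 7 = 2359638365 / 238464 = 9895.16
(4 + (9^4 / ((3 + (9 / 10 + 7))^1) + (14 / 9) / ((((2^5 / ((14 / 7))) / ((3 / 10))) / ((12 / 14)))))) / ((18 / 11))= 29061439 / 78480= 370.30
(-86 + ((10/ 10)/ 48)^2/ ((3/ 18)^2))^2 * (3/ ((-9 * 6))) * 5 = -151415045/ 73728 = -2053.70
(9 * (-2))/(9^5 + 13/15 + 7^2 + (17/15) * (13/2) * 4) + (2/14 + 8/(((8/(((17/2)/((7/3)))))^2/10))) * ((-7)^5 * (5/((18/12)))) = -3990391763471/4257240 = -937318.96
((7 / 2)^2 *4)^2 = 2401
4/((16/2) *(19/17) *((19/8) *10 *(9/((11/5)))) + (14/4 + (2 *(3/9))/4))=2244/489407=0.00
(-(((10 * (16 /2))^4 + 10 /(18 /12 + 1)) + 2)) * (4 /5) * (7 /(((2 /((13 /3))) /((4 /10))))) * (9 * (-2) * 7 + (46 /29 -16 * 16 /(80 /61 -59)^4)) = 284450744131148104743443392 /11501072224224075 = 24732541330.54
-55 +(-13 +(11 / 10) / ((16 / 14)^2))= -42981 / 640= -67.16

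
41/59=0.69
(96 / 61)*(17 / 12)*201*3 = 82008 / 61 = 1344.39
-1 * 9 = -9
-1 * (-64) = 64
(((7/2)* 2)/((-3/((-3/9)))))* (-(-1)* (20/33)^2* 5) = 14000/9801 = 1.43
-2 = -2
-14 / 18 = -0.78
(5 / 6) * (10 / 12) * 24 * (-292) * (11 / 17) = -160600 / 51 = -3149.02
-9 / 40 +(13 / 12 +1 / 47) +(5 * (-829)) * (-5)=116893961 / 5640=20725.88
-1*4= -4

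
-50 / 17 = -2.94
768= 768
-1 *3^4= -81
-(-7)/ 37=7/ 37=0.19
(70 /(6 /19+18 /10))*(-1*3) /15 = -1330 /201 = -6.62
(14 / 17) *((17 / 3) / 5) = 14 / 15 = 0.93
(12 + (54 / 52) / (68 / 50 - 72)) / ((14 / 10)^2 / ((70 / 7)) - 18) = -68789625 / 102186058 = -0.67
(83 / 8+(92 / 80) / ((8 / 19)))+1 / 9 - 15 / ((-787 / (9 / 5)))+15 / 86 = 13.43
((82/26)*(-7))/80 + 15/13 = 913/1040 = 0.88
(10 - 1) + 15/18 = 59/6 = 9.83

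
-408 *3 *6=-7344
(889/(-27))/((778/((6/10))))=-889/35010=-0.03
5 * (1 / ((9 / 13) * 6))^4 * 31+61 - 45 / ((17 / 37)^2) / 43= 5976899096537 / 105667476912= 56.56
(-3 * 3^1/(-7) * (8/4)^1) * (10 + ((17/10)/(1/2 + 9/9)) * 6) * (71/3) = 1022.40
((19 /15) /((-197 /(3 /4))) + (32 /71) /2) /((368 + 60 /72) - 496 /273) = 5613881 /9342896390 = 0.00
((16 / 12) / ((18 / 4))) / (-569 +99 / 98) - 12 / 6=-3006586 / 1502901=-2.00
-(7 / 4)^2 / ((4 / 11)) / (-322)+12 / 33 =0.39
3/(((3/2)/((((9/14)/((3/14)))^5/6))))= 81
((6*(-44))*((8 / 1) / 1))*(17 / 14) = -17952 / 7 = -2564.57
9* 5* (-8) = -360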